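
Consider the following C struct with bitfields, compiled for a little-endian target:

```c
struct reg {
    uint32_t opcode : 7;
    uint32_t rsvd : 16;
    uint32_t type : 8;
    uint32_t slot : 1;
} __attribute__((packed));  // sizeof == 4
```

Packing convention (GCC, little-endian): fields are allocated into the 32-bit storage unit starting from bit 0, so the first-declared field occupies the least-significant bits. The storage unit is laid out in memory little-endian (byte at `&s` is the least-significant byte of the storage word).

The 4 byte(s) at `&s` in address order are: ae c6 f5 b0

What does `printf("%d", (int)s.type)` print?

[0]=0xae [1]=0xc6 [2]=0xf5 [3]=0xb0 (little-endian) → word 0xb0f5c6ae
opcode [0+:7] = (word>>0) & 0x7f = 46
rsvd [7+:16] = (word>>7) & 0xffff = 60301
type [23+:8] = (word>>23) & 0xff = 97  ←
slot [31+:1] = (word>>31) & 0x1 = 1

97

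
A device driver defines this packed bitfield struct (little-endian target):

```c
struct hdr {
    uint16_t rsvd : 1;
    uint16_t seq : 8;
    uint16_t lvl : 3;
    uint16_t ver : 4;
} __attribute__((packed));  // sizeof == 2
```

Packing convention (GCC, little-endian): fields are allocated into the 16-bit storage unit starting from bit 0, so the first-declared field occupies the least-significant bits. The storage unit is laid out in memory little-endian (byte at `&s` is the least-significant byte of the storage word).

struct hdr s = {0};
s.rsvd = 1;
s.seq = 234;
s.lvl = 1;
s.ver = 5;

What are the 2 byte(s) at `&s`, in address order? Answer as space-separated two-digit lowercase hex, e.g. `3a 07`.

rsvd:1 = 1 → 0x1 << 0 → word 0x0001
seq:8 = 234 → 0xea << 1 → word 0x01d5
lvl:3 = 1 → 0x1 << 9 → word 0x03d5
ver:4 = 5 → 0x5 << 12 → word 0x53d5
word = 0x53d5 → little-endian bytes:
  [0]=0xd5  [1]=0x53

d5 53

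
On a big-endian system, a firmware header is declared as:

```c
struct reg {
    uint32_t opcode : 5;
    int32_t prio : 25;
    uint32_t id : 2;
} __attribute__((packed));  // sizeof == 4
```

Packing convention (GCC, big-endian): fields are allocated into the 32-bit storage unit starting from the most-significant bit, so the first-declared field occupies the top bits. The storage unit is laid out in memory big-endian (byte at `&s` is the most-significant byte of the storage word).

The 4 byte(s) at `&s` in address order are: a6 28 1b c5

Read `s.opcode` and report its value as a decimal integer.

[0]=0xa6 [1]=0x28 [2]=0x1b [3]=0xc5 (big-endian) → word 0xa6281bc5
opcode [27+:5] = (word>>27) & 0x1f = 20  ←
prio [2+:25] = (word>>2) & 0x1ffffff = 25822961
id [0+:2] = (word>>0) & 0x3 = 1

20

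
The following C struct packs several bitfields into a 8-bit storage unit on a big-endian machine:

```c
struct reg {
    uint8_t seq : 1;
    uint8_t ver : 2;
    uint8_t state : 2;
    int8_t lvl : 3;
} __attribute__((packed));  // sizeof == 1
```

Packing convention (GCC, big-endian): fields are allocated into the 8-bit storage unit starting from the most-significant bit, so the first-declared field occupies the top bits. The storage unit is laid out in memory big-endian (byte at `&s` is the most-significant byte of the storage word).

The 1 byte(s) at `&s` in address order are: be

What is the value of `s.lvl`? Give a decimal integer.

[0]=0xbe (big-endian) → word 0xbe
seq:1 @ bit 7 → (0xbe>>7)&0x1 = 0x1
ver:2 @ bit 5 → (0xbe>>5)&0x3 = 0x1
state:2 @ bit 3 → (0xbe>>3)&0x3 = 0x3
lvl:3 @ bit 0 → (0xbe>>0)&0x7 = 0x6  ←
lvl signed 3b, MSB=1: 6 - 8 = -2

-2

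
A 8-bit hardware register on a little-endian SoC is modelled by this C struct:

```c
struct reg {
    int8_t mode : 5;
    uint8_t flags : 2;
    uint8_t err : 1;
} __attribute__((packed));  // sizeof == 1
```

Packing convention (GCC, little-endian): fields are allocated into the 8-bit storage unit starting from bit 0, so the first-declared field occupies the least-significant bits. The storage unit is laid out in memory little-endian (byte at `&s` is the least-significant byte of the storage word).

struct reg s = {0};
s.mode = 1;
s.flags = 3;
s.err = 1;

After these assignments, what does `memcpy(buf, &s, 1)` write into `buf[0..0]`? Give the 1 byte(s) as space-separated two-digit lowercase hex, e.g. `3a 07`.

[0+:5] mode=1 & 0x1f = 0x1; word=0x01
[5+:2] flags=3 & 0x3 = 0x3; word=0x61
[7+:1] err=1 & 0x1 = 0x1; word=0xe1
word = 0xe1 → little-endian bytes:
  [0]=0xe1

e1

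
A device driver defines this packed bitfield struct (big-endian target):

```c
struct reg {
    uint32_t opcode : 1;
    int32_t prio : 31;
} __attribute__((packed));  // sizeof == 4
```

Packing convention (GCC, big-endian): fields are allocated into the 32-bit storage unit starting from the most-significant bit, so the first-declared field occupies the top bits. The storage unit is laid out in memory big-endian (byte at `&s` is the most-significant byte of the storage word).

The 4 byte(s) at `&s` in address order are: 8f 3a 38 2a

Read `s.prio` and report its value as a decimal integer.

255473706

[0]=0x8f [1]=0x3a [2]=0x38 [3]=0x2a (big-endian) → word 0x8f3a382a
opcode:1 @ bit 31 → (0x8f3a382a>>31)&0x1 = 0x1
prio:31 @ bit 0 → (0x8f3a382a>>0)&0x7fffffff = 0xf3a382a  ←
prio signed 31b, MSB=0: value = 255473706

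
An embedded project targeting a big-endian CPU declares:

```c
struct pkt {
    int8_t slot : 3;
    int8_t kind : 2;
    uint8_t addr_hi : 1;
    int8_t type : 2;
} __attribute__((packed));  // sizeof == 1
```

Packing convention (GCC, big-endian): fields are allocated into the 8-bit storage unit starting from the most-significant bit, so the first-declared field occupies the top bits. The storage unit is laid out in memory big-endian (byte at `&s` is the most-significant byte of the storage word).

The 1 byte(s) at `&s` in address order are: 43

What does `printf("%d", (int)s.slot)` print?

2

[0]=0x43 (big-endian) → word 0x43
slot [5+:3] = (word>>5) & 0x7 = 2  ←
kind [3+:2] = (word>>3) & 0x3 = 0
addr_hi [2+:1] = (word>>2) & 0x1 = 0
type [0+:2] = (word>>0) & 0x3 = 3
slot signed 3b, MSB=0: value = 2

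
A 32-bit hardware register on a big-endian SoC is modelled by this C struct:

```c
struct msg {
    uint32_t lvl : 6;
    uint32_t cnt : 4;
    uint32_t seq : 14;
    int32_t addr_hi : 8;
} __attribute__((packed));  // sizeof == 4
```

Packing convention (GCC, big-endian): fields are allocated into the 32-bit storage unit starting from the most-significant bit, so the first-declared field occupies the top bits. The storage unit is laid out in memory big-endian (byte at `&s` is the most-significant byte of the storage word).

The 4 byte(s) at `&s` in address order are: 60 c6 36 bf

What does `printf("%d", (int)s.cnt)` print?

[0]=0x60 [1]=0xc6 [2]=0x36 [3]=0xbf (big-endian) → word 0x60c636bf
lvl [26+:6] = (word>>26) & 0x3f = 24
cnt [22+:4] = (word>>22) & 0xf = 3  ←
seq [8+:14] = (word>>8) & 0x3fff = 1590
addr_hi [0+:8] = (word>>0) & 0xff = 191

3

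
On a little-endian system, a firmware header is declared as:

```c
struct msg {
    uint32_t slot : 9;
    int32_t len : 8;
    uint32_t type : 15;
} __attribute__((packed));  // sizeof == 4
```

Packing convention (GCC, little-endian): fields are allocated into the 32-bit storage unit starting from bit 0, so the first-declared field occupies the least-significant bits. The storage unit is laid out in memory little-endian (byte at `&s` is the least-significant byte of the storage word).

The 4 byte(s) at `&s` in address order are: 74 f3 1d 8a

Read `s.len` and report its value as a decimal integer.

[0]=0x74 [1]=0xf3 [2]=0x1d [3]=0x8a (little-endian) → word 0x8a1df374
slot:9 @ bit 0 → (0x8a1df374>>0)&0x1ff = 0x174
len:8 @ bit 9 → (0x8a1df374>>9)&0xff = 0xf9  ←
type:15 @ bit 17 → (0x8a1df374>>17)&0x7fff = 0x450e
len signed 8b, MSB=1: 249 - 256 = -7

-7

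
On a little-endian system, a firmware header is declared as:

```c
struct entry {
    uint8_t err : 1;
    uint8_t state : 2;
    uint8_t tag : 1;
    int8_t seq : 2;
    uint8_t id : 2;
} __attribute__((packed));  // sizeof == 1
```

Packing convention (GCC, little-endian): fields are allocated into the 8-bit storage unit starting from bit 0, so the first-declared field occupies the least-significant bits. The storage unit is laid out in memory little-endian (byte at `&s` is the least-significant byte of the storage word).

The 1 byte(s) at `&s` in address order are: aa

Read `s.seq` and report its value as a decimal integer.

[0]=0xaa (little-endian) → word 0xaa
err:1 @ bit 0 → (0xaa>>0)&0x1 = 0x0
state:2 @ bit 1 → (0xaa>>1)&0x3 = 0x1
tag:1 @ bit 3 → (0xaa>>3)&0x1 = 0x1
seq:2 @ bit 4 → (0xaa>>4)&0x3 = 0x2  ←
id:2 @ bit 6 → (0xaa>>6)&0x3 = 0x2
seq signed 2b, MSB=1: 2 - 4 = -2

-2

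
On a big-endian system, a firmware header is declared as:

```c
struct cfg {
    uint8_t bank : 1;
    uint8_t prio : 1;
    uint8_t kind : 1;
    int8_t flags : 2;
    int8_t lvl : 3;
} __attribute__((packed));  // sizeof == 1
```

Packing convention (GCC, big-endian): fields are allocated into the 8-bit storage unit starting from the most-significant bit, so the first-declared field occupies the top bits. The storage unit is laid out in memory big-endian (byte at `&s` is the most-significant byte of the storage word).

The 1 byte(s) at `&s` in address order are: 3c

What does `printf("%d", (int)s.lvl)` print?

-4

[0]=0x3c (big-endian) → word 0x3c
bank:1 @ bit 7 → (0x3c>>7)&0x1 = 0x0
prio:1 @ bit 6 → (0x3c>>6)&0x1 = 0x0
kind:1 @ bit 5 → (0x3c>>5)&0x1 = 0x1
flags:2 @ bit 3 → (0x3c>>3)&0x3 = 0x3
lvl:3 @ bit 0 → (0x3c>>0)&0x7 = 0x4  ←
lvl signed 3b, MSB=1: 4 - 8 = -4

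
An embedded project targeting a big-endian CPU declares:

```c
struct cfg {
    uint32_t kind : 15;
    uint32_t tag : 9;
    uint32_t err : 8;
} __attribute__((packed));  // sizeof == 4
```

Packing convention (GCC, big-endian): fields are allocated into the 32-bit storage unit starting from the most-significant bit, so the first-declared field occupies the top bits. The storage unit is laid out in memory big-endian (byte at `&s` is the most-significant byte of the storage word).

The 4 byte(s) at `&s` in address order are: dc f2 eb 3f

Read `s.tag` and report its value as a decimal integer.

235

[0]=0xdc [1]=0xf2 [2]=0xeb [3]=0x3f (big-endian) → word 0xdcf2eb3f
kind [17+:15] = (word>>17) & 0x7fff = 28281
tag [8+:9] = (word>>8) & 0x1ff = 235  ←
err [0+:8] = (word>>0) & 0xff = 63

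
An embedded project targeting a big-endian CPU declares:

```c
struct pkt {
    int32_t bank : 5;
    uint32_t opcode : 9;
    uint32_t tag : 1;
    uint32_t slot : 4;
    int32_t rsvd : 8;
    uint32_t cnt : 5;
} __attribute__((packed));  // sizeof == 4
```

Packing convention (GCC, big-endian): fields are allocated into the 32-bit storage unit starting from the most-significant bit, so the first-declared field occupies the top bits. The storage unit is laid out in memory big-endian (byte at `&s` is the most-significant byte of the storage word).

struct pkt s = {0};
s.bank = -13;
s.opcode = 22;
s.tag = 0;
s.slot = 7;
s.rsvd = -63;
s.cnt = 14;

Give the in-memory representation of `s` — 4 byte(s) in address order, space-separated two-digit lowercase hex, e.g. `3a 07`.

bank:5 = -13 → 0x13 << 27 → word 0x98000000
opcode:9 = 22 → 0x16 << 18 → word 0x98580000
tag:1 = 0 → 0x0 << 17 → word 0x98580000
slot:4 = 7 → 0x7 << 13 → word 0x9858e000
rsvd:8 = -63 → 0xc1 << 5 → word 0x9858f820
cnt:5 = 14 → 0xe << 0 → word 0x9858f82e
word = 0x9858f82e → big-endian bytes:
  [0]=0x98  [1]=0x58  [2]=0xf8  [3]=0x2e

98 58 f8 2e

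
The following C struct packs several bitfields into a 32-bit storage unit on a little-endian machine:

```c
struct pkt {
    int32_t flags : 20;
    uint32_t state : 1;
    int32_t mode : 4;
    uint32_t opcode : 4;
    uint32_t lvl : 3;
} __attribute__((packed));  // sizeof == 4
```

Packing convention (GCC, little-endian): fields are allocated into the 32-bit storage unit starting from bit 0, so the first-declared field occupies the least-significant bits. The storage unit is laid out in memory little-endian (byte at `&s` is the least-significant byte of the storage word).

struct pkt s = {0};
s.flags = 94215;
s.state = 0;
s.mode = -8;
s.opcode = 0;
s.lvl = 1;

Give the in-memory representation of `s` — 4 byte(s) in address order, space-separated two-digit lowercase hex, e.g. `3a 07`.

07 70 01 21

flags:20 = 94215 → 0x17007 << 0 → word 0x00017007
state:1 = 0 → 0x0 << 20 → word 0x00017007
mode:4 = -8 → 0x8 << 21 → word 0x01017007
opcode:4 = 0 → 0x0 << 25 → word 0x01017007
lvl:3 = 1 → 0x1 << 29 → word 0x21017007
word = 0x21017007 → little-endian bytes:
  [0]=0x07  [1]=0x70  [2]=0x01  [3]=0x21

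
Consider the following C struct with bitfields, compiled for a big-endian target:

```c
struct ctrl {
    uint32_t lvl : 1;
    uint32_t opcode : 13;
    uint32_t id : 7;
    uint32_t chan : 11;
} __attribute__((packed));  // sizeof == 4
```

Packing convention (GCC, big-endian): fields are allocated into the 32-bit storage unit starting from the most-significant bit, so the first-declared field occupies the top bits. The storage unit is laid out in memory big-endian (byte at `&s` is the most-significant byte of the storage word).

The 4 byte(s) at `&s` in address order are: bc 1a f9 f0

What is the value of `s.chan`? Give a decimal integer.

496

[0]=0xbc [1]=0x1a [2]=0xf9 [3]=0xf0 (big-endian) → word 0xbc1af9f0
lvl [31+:1] = (word>>31) & 0x1 = 1
opcode [18+:13] = (word>>18) & 0x1fff = 3846
id [11+:7] = (word>>11) & 0x7f = 95
chan [0+:11] = (word>>0) & 0x7ff = 496  ←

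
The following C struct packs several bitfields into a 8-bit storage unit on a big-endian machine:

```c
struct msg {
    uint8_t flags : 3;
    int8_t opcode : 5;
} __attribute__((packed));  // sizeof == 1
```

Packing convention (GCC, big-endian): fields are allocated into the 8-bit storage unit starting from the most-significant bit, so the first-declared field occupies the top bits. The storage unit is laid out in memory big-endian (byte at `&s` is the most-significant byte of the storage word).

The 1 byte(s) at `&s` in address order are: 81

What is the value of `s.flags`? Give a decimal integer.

[0]=0x81 (big-endian) → word 0x81
flags [5+:3] = (word>>5) & 0x7 = 4  ←
opcode [0+:5] = (word>>0) & 0x1f = 1

4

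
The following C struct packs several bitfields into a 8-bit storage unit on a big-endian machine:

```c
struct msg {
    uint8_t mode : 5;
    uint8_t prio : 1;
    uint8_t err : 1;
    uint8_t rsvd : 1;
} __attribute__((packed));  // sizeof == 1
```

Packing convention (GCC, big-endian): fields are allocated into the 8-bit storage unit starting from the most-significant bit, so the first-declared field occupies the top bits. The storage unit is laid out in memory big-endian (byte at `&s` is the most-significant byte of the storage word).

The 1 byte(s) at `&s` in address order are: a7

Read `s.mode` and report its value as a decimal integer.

[0]=0xa7 (big-endian) → word 0xa7
mode [3+:5] = (word>>3) & 0x1f = 20  ←
prio [2+:1] = (word>>2) & 0x1 = 1
err [1+:1] = (word>>1) & 0x1 = 1
rsvd [0+:1] = (word>>0) & 0x1 = 1

20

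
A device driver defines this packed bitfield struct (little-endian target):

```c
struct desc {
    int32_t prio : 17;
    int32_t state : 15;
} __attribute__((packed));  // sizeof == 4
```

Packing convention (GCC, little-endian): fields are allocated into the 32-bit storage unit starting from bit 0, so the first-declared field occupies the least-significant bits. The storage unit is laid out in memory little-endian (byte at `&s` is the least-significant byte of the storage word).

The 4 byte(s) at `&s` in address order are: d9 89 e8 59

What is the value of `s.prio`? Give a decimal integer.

35289

[0]=0xd9 [1]=0x89 [2]=0xe8 [3]=0x59 (little-endian) → word 0x59e889d9
prio [0+:17] = (word>>0) & 0x1ffff = 35289  ←
state [17+:15] = (word>>17) & 0x7fff = 11508
prio signed 17b, MSB=0: value = 35289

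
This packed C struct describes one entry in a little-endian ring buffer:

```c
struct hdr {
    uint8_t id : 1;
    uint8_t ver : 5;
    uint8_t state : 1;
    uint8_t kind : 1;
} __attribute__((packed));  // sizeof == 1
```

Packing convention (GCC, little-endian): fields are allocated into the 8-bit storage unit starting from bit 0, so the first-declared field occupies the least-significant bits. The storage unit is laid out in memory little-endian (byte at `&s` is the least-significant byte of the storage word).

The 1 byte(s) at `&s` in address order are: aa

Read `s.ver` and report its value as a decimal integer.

[0]=0xaa (little-endian) → word 0xaa
id:1 @ bit 0 → (0xaa>>0)&0x1 = 0x0
ver:5 @ bit 1 → (0xaa>>1)&0x1f = 0x15  ←
state:1 @ bit 6 → (0xaa>>6)&0x1 = 0x0
kind:1 @ bit 7 → (0xaa>>7)&0x1 = 0x1

21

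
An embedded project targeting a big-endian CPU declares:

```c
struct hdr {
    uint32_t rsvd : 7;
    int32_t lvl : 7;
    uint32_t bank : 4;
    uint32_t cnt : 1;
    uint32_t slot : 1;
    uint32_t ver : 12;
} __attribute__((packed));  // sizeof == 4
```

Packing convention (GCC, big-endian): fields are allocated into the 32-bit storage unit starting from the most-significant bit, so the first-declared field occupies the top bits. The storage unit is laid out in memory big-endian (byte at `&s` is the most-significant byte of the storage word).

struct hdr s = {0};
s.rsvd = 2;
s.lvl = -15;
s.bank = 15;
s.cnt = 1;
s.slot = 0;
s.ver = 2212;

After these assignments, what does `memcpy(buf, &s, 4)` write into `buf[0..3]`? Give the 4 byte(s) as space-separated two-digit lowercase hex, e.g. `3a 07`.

05 c7 e8 a4

rsvd:7 = 2 → 0x2 << 25 → word 0x04000000
lvl:7 = -15 → 0x71 << 18 → word 0x05c40000
bank:4 = 15 → 0xf << 14 → word 0x05c7c000
cnt:1 = 1 → 0x1 << 13 → word 0x05c7e000
slot:1 = 0 → 0x0 << 12 → word 0x05c7e000
ver:12 = 2212 → 0x8a4 << 0 → word 0x05c7e8a4
word = 0x05c7e8a4 → big-endian bytes:
  [0]=0x05  [1]=0xc7  [2]=0xe8  [3]=0xa4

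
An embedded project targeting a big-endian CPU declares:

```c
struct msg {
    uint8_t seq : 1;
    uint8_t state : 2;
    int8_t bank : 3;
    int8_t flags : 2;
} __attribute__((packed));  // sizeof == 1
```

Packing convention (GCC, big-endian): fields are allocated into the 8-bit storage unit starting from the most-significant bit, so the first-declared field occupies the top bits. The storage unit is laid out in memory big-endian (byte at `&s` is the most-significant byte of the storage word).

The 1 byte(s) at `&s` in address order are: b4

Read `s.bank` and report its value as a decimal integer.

[0]=0xb4 (big-endian) → word 0xb4
seq [7+:1] = (word>>7) & 0x1 = 1
state [5+:2] = (word>>5) & 0x3 = 1
bank [2+:3] = (word>>2) & 0x7 = 5  ←
flags [0+:2] = (word>>0) & 0x3 = 0
bank signed 3b, MSB=1: 5 - 8 = -3

-3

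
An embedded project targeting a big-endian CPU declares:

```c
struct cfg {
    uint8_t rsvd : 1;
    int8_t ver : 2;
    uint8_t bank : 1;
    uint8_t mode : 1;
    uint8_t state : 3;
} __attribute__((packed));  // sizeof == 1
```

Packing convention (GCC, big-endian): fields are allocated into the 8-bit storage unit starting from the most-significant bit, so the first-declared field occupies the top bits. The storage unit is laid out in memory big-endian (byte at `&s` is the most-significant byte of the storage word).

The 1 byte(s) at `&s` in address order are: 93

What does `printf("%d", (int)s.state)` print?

[0]=0x93 (big-endian) → word 0x93
rsvd:1 @ bit 7 → (0x93>>7)&0x1 = 0x1
ver:2 @ bit 5 → (0x93>>5)&0x3 = 0x0
bank:1 @ bit 4 → (0x93>>4)&0x1 = 0x1
mode:1 @ bit 3 → (0x93>>3)&0x1 = 0x0
state:3 @ bit 0 → (0x93>>0)&0x7 = 0x3  ←

3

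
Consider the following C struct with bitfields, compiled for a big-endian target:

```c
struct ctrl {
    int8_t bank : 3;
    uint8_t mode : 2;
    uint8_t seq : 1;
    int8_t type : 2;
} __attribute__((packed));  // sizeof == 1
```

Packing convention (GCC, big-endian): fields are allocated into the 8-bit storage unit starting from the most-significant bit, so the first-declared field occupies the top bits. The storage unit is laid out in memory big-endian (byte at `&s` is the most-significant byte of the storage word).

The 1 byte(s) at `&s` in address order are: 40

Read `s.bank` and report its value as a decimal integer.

2

[0]=0x40 (big-endian) → word 0x40
bank [5+:3] = (word>>5) & 0x7 = 2  ←
mode [3+:2] = (word>>3) & 0x3 = 0
seq [2+:1] = (word>>2) & 0x1 = 0
type [0+:2] = (word>>0) & 0x3 = 0
bank signed 3b, MSB=0: value = 2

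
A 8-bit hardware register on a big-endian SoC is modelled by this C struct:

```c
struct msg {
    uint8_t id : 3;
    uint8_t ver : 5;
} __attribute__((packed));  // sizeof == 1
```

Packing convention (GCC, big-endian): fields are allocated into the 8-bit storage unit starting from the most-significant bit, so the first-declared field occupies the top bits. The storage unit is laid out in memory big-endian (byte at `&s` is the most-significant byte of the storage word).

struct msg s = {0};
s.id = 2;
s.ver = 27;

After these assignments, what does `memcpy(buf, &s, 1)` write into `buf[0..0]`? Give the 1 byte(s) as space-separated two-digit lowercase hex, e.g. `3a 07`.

5b

id:3 = 2 → 0x2 << 5 → word 0x40
ver:5 = 27 → 0x1b << 0 → word 0x5b
word = 0x5b → big-endian bytes:
  [0]=0x5b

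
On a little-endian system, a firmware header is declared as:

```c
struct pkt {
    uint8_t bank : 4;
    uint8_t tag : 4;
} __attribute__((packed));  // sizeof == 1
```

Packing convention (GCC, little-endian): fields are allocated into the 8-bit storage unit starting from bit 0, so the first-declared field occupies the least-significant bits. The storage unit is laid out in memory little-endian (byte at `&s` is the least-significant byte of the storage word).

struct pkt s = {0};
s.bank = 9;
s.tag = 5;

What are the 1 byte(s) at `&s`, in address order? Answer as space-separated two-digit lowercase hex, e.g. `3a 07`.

bank:4 = 9 → 0x9 << 0 → word 0x09
tag:4 = 5 → 0x5 << 4 → word 0x59
word = 0x59 → little-endian bytes:
  [0]=0x59

59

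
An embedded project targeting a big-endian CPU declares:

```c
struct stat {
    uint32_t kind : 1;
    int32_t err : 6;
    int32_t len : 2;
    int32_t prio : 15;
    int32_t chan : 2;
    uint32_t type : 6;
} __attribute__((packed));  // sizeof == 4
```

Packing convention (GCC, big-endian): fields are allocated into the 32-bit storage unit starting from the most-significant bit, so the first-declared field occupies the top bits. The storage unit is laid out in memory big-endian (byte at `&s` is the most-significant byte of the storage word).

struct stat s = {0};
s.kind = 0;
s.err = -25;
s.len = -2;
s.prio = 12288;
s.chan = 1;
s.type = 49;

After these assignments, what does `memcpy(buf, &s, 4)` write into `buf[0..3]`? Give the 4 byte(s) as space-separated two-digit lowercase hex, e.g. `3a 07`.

4f 30 00 71

kind (1b) val=0 bits=0x0 at bit 31: 0x00000000
err (6b) val=-25 bits=0x27 at bit 25: 0x4e000000
len (2b) val=-2 bits=0x2 at bit 23: 0x4f000000
prio (15b) val=12288 bits=0x3000 at bit 8: 0x4f300000
chan (2b) val=1 bits=0x1 at bit 6: 0x4f300040
type (6b) val=49 bits=0x31 at bit 0: 0x4f300071
word = 0x4f300071 → big-endian bytes:
  [0]=0x4f  [1]=0x30  [2]=0x00  [3]=0x71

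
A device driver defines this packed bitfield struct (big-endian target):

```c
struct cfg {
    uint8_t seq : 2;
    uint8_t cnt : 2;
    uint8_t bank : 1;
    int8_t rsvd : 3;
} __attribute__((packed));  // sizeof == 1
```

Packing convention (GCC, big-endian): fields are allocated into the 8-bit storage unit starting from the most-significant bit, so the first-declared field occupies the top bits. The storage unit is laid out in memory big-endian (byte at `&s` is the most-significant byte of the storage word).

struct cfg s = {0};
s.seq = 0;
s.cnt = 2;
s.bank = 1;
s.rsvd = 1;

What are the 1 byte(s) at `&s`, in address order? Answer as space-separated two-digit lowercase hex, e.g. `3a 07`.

29

seq:2 = 0 → 0x0 << 6 → word 0x00
cnt:2 = 2 → 0x2 << 4 → word 0x20
bank:1 = 1 → 0x1 << 3 → word 0x28
rsvd:3 = 1 → 0x1 << 0 → word 0x29
word = 0x29 → big-endian bytes:
  [0]=0x29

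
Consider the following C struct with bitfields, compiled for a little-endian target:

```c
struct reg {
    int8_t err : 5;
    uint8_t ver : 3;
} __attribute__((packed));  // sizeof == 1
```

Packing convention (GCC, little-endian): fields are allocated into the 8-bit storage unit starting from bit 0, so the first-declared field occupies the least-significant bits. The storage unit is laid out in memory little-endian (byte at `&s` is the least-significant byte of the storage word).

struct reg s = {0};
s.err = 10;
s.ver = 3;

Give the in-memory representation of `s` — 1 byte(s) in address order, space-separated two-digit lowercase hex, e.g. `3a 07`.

err:5 = 10 → 0xa << 0 → word 0x0a
ver:3 = 3 → 0x3 << 5 → word 0x6a
word = 0x6a → little-endian bytes:
  [0]=0x6a

6a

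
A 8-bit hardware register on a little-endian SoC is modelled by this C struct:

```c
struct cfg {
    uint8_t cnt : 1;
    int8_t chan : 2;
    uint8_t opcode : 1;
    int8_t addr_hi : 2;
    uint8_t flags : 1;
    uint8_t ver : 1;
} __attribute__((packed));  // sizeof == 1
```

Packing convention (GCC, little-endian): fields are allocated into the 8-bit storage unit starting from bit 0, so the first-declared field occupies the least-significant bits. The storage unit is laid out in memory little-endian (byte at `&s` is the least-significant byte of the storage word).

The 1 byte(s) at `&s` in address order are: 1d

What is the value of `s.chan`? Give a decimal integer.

-2

[0]=0x1d (little-endian) → word 0x1d
cnt [0+:1] = (word>>0) & 0x1 = 1
chan [1+:2] = (word>>1) & 0x3 = 2  ←
opcode [3+:1] = (word>>3) & 0x1 = 1
addr_hi [4+:2] = (word>>4) & 0x3 = 1
flags [6+:1] = (word>>6) & 0x1 = 0
ver [7+:1] = (word>>7) & 0x1 = 0
chan signed 2b, MSB=1: 2 - 4 = -2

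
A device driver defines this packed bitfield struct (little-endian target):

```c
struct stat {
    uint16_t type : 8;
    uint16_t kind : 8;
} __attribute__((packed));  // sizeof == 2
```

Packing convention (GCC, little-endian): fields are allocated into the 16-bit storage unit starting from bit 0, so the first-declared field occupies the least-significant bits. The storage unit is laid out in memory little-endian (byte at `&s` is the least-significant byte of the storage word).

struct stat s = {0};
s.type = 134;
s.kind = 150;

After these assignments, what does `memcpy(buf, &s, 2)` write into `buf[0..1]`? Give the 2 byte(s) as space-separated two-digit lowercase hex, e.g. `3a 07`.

[0+:8] type=134 & 0xff = 0x86; word=0x0086
[8+:8] kind=150 & 0xff = 0x96; word=0x9686
word = 0x9686 → little-endian bytes:
  [0]=0x86  [1]=0x96

86 96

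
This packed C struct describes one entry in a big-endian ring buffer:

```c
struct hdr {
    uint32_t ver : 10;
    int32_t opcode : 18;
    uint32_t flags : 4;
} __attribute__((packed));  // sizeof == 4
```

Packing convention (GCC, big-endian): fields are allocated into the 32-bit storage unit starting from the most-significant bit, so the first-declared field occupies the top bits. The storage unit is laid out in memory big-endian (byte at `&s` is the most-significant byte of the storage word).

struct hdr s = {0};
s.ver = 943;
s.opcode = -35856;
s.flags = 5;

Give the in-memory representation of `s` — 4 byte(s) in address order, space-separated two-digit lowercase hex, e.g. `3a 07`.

ver:10 = 943 → 0x3af << 22 → word 0xebc00000
opcode:18 = -35856 → 0x373f0 << 4 → word 0xebf73f00
flags:4 = 5 → 0x5 << 0 → word 0xebf73f05
word = 0xebf73f05 → big-endian bytes:
  [0]=0xeb  [1]=0xf7  [2]=0x3f  [3]=0x05

eb f7 3f 05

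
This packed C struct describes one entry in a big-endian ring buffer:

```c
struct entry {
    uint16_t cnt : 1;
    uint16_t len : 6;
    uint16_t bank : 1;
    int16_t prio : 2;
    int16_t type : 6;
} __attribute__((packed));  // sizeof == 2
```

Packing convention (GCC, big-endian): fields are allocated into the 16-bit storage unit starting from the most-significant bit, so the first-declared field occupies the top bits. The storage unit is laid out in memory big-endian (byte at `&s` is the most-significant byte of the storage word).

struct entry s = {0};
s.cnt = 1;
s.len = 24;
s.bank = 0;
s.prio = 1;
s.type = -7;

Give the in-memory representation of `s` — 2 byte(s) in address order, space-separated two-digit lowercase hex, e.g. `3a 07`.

cnt (1b) val=1 bits=0x1 at bit 15: 0x8000
len (6b) val=24 bits=0x18 at bit 9: 0xb000
bank (1b) val=0 bits=0x0 at bit 8: 0xb000
prio (2b) val=1 bits=0x1 at bit 6: 0xb040
type (6b) val=-7 bits=0x39 at bit 0: 0xb079
word = 0xb079 → big-endian bytes:
  [0]=0xb0  [1]=0x79

b0 79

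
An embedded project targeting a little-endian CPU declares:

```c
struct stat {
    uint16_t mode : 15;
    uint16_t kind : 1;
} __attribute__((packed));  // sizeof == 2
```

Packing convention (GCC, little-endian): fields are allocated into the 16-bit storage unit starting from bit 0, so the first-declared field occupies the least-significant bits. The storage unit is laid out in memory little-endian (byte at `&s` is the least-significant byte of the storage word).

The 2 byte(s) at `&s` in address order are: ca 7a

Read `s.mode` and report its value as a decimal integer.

31434

[0]=0xca [1]=0x7a (little-endian) → word 0x7aca
mode [0+:15] = (word>>0) & 0x7fff = 31434  ←
kind [15+:1] = (word>>15) & 0x1 = 0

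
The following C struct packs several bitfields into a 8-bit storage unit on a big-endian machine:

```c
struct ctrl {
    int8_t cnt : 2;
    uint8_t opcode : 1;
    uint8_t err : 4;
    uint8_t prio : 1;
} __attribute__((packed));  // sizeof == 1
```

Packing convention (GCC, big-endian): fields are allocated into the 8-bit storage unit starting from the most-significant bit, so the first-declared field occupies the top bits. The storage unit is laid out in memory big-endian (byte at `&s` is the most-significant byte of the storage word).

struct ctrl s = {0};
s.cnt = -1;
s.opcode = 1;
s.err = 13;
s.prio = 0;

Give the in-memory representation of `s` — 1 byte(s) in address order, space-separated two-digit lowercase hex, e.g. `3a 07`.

fa

cnt (2b) val=-1 bits=0x3 at bit 6: 0xc0
opcode (1b) val=1 bits=0x1 at bit 5: 0xe0
err (4b) val=13 bits=0xd at bit 1: 0xfa
prio (1b) val=0 bits=0x0 at bit 0: 0xfa
word = 0xfa → big-endian bytes:
  [0]=0xfa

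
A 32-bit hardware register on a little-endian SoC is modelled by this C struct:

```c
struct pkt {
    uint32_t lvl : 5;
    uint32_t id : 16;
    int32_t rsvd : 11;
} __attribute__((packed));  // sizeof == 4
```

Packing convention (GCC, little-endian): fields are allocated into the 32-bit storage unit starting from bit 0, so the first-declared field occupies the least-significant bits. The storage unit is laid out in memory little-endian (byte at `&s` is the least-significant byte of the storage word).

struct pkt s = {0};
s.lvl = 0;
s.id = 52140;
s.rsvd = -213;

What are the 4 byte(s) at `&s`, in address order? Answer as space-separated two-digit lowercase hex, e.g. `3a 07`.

80 75 79 e5

lvl (5b) val=0 bits=0x0 at bit 0: 0x00000000
id (16b) val=52140 bits=0xcbac at bit 5: 0x00197580
rsvd (11b) val=-213 bits=0x72b at bit 21: 0xe5797580
word = 0xe5797580 → little-endian bytes:
  [0]=0x80  [1]=0x75  [2]=0x79  [3]=0xe5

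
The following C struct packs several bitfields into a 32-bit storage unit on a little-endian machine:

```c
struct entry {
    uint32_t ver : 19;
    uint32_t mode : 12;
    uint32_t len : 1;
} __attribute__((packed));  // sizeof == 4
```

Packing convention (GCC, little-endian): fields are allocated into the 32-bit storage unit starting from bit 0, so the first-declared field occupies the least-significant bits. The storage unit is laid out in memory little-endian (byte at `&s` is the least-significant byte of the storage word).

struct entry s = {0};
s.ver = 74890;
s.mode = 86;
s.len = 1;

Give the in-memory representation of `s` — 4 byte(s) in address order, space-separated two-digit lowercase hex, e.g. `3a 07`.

8a 24 b1 82

ver (19b) val=74890 bits=0x1248a at bit 0: 0x0001248a
mode (12b) val=86 bits=0x56 at bit 19: 0x02b1248a
len (1b) val=1 bits=0x1 at bit 31: 0x82b1248a
word = 0x82b1248a → little-endian bytes:
  [0]=0x8a  [1]=0x24  [2]=0xb1  [3]=0x82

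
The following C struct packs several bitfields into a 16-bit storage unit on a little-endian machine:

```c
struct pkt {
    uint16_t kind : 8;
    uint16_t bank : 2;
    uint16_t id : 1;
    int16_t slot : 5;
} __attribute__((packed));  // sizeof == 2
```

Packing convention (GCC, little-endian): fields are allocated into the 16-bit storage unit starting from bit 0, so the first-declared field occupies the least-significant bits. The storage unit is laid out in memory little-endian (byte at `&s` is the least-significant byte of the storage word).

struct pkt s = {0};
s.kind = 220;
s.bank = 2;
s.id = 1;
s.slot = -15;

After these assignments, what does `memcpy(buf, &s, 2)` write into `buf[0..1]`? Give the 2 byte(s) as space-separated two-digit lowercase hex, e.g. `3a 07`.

dc 8e

kind (8b) val=220 bits=0xdc at bit 0: 0x00dc
bank (2b) val=2 bits=0x2 at bit 8: 0x02dc
id (1b) val=1 bits=0x1 at bit 10: 0x06dc
slot (5b) val=-15 bits=0x11 at bit 11: 0x8edc
word = 0x8edc → little-endian bytes:
  [0]=0xdc  [1]=0x8e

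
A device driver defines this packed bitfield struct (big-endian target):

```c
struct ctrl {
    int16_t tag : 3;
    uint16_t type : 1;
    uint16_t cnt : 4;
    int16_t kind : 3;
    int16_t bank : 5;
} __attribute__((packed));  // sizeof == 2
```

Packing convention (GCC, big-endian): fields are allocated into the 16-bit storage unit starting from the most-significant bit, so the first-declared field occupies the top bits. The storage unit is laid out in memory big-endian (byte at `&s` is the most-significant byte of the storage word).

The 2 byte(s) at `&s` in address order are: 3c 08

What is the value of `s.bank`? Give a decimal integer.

[0]=0x3c [1]=0x08 (big-endian) → word 0x3c08
tag [13+:3] = (word>>13) & 0x7 = 1
type [12+:1] = (word>>12) & 0x1 = 1
cnt [8+:4] = (word>>8) & 0xf = 12
kind [5+:3] = (word>>5) & 0x7 = 0
bank [0+:5] = (word>>0) & 0x1f = 8  ←
bank signed 5b, MSB=0: value = 8

8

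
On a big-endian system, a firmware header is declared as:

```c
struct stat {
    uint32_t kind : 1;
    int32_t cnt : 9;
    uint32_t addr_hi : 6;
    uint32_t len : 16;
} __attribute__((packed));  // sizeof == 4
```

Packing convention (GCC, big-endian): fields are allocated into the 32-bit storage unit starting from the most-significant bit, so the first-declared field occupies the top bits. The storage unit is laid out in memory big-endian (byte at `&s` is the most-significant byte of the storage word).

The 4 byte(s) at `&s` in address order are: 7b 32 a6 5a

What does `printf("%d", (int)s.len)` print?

42586

[0]=0x7b [1]=0x32 [2]=0xa6 [3]=0x5a (big-endian) → word 0x7b32a65a
kind:1 @ bit 31 → (0x7b32a65a>>31)&0x1 = 0x0
cnt:9 @ bit 22 → (0x7b32a65a>>22)&0x1ff = 0x1ec
addr_hi:6 @ bit 16 → (0x7b32a65a>>16)&0x3f = 0x32
len:16 @ bit 0 → (0x7b32a65a>>0)&0xffff = 0xa65a  ←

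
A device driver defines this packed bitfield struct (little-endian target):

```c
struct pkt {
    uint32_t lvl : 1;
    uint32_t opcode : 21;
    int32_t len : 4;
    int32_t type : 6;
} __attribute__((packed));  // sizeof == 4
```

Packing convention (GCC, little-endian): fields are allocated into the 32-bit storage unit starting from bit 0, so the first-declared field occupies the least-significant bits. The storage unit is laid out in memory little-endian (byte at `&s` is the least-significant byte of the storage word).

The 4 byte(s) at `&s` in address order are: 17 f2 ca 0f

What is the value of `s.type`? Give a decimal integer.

[0]=0x17 [1]=0xf2 [2]=0xca [3]=0x0f (little-endian) → word 0x0fcaf217
lvl [0+:1] = (word>>0) & 0x1 = 1
opcode [1+:21] = (word>>1) & 0x1fffff = 358667
len [22+:4] = (word>>22) & 0xf = 15
type [26+:6] = (word>>26) & 0x3f = 3  ←
type signed 6b, MSB=0: value = 3

3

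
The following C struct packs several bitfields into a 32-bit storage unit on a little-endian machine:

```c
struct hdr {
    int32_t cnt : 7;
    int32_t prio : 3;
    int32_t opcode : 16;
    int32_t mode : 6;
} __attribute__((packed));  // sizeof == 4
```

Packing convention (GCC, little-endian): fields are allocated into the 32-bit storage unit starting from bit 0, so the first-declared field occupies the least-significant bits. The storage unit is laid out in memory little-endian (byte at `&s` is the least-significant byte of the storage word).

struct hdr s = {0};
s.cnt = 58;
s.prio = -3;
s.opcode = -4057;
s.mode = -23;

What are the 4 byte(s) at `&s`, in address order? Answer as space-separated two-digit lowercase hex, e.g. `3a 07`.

cnt (7b) val=58 bits=0x3a at bit 0: 0x0000003a
prio (3b) val=-3 bits=0x5 at bit 7: 0x000002ba
opcode (16b) val=-4057 bits=0xf027 at bit 10: 0x03c09eba
mode (6b) val=-23 bits=0x29 at bit 26: 0xa7c09eba
word = 0xa7c09eba → little-endian bytes:
  [0]=0xba  [1]=0x9e  [2]=0xc0  [3]=0xa7

ba 9e c0 a7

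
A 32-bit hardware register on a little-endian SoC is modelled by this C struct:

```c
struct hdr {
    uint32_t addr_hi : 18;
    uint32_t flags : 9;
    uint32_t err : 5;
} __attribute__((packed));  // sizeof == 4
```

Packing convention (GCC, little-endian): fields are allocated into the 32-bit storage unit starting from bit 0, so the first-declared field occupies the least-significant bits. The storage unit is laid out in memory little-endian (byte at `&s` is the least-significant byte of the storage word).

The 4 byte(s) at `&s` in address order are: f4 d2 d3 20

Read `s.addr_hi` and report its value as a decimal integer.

[0]=0xf4 [1]=0xd2 [2]=0xd3 [3]=0x20 (little-endian) → word 0x20d3d2f4
addr_hi:18 @ bit 0 → (0x20d3d2f4>>0)&0x3ffff = 0x3d2f4  ←
flags:9 @ bit 18 → (0x20d3d2f4>>18)&0x1ff = 0x34
err:5 @ bit 27 → (0x20d3d2f4>>27)&0x1f = 0x4

250612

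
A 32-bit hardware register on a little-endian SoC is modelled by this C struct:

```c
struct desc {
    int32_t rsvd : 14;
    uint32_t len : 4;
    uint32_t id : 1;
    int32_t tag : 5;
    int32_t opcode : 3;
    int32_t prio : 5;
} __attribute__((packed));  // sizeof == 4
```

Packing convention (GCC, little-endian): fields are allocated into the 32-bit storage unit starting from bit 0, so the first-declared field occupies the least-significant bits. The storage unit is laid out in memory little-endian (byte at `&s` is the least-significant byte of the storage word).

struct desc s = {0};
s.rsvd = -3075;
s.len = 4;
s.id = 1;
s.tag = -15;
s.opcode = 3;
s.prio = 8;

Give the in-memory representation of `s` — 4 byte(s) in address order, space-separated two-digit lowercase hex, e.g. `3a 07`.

rsvd (14b) val=-3075 bits=0x33fd at bit 0: 0x000033fd
len (4b) val=4 bits=0x4 at bit 14: 0x000133fd
id (1b) val=1 bits=0x1 at bit 18: 0x000533fd
tag (5b) val=-15 bits=0x11 at bit 19: 0x008d33fd
opcode (3b) val=3 bits=0x3 at bit 24: 0x038d33fd
prio (5b) val=8 bits=0x8 at bit 27: 0x438d33fd
word = 0x438d33fd → little-endian bytes:
  [0]=0xfd  [1]=0x33  [2]=0x8d  [3]=0x43

fd 33 8d 43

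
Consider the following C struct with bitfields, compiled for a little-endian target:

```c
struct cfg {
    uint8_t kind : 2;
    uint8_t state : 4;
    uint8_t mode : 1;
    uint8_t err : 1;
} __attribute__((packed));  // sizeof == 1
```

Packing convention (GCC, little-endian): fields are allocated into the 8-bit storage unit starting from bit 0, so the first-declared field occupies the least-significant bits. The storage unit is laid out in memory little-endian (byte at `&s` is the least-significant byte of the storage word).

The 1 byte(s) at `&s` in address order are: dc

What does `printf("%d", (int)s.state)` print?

[0]=0xdc (little-endian) → word 0xdc
kind [0+:2] = (word>>0) & 0x3 = 0
state [2+:4] = (word>>2) & 0xf = 7  ←
mode [6+:1] = (word>>6) & 0x1 = 1
err [7+:1] = (word>>7) & 0x1 = 1

7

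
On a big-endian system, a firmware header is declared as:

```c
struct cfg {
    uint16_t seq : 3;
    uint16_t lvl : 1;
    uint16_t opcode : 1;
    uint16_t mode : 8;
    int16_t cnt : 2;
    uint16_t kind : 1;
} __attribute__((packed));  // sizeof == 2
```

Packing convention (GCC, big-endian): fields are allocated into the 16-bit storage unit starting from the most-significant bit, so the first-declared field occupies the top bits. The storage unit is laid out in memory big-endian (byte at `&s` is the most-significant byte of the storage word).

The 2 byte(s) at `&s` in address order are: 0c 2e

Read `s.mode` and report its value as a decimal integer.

133

[0]=0x0c [1]=0x2e (big-endian) → word 0x0c2e
seq [13+:3] = (word>>13) & 0x7 = 0
lvl [12+:1] = (word>>12) & 0x1 = 0
opcode [11+:1] = (word>>11) & 0x1 = 1
mode [3+:8] = (word>>3) & 0xff = 133  ←
cnt [1+:2] = (word>>1) & 0x3 = 3
kind [0+:1] = (word>>0) & 0x1 = 0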